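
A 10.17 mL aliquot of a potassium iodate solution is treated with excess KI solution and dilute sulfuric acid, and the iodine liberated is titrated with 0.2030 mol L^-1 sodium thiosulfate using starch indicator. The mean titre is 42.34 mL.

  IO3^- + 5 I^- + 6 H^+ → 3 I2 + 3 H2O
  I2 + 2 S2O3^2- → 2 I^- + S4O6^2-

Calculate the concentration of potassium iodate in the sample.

n(S2O3^2-) = 0.04234 × 0.2030 = 8.595 × 10^-3 mol
n(I2) = n(S2O3^2-)/2 = 4.298 × 10^-3 mol
From the 1:3 ratio, n(IO3^-) in the aliquot = 1/3 × 4.298 × 10^-3 = 1.433 × 10^-3 mol
[IO3^-] = 1.433 × 10^-3 / 0.01017 = 0.1409 mol/L

0.1409 mol/L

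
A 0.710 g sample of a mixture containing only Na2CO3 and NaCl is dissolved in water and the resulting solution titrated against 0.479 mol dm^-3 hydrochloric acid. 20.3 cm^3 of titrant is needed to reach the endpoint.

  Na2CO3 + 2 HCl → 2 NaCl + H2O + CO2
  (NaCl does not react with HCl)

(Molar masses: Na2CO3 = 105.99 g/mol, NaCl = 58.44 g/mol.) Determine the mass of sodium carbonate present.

0.515 g

n(HCl) = 0.0203 × 0.479 = 9.72 × 10^-3 mol
Let x = n(Na2CO3), y = n(NaCl).
Titrant: 2x = 9.72 × 10^-3;  mass: 105.99x + 58.44y = 0.710
Solving, x = 4.86 × 10^-3 mol, y = 3.33 × 10^-3 mol
mass of Na2CO3 = 4.86 × 10^-3 × 105.99 = 0.515 g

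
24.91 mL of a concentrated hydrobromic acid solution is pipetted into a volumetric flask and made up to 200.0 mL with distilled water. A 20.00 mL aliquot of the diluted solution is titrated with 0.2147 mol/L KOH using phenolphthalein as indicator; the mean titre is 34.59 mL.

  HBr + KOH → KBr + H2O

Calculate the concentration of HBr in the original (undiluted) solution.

n(KOH) = 0.03459 × 0.2147 = 7.426 × 10^-3 mol
n(HBr) in the aliquot = 7.426 × 10^-3 mol (1:1 ratio)
[HBr]_dilute = 7.426 × 10^-3 / 0.02000 = 0.3713 mol/L
Dilution factor = 200.0 / 24.91 = 8.029
[HBr]_stock = 0.3713 × 8.029 = 2.981 mol/L

2.981 mol/L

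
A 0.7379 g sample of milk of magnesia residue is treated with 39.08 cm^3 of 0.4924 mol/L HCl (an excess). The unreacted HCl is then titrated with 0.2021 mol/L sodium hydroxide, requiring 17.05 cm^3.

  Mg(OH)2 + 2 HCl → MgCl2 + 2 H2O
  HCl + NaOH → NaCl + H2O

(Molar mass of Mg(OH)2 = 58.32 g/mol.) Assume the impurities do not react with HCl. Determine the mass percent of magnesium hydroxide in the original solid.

62.43 %

n(HCl) added = 0.03908 × 0.4924 = 0.01924 mol
n(NaOH) used in back-titration = 0.01705 × 0.2021 = 3.446 × 10^-3 mol
n(HCl) left over = 3.446 × 10^-3 mol (1:1 ratio)
n(HCl) consumed by analyte = 0.01924 − 3.446 × 10^-3 = 0.01580 mol
From the 1:2 ratio, n(Mg(OH)2) = 1/2 × 0.01580 = 7.899 × 10^-3 mol
mass of Mg(OH)2 = 7.899 × 10^-3 × 58.32 = 0.4606 g
% Mg(OH)2 = 0.4606 / 0.7379 × 100 = 62.43 %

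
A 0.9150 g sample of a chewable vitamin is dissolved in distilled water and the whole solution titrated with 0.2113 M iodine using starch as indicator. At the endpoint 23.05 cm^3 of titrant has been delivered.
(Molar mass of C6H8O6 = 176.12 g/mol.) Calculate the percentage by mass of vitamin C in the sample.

93.75 %

C6H8O6 + I2 → C6H6O6 + 2 HI
n(I2) = 0.02305 L × 0.2113 mol/L = 4.870 × 10^-3 mol
n(C6H8O6) = 4.870 × 10^-3 mol (1:1 ratio)
mass of C6H8O6 = 4.870 × 10^-3 × 176.12 g/mol = 0.8578 g
% C6H8O6 = 0.8578 / 0.9150 × 100 = 93.75 %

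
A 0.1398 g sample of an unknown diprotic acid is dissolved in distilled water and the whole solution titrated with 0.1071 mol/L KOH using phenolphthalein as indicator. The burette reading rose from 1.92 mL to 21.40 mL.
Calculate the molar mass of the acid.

n(KOH) = 0.01948 L × 0.1071 mol/L = 2.086 × 10^-3 mol
From the 1:2 ratio, n(H2A) = 1/2 × 2.086 × 10^-3 = 1.043 × 10^-3 mol
M = m / n = 0.1398 g / 1.043 × 10^-3 mol = 134.0 g/mol

134.0 g/mol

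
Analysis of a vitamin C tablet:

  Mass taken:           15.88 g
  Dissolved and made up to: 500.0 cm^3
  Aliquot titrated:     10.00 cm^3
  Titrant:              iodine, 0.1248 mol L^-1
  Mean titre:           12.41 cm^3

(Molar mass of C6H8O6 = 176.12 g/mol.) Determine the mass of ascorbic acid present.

C6H8O6 + I2 → C6H6O6 + 2 HI
n(I2) per titration = 0.01241 × 0.1248 = 1.549 × 10^-3 mol
n(C6H8O6) in each aliquot = 1.549 × 10^-3 mol (1:1 ratio)
n(C6H8O6) in the whole flask = 1.549 × 10^-3 × 500.0/10.00 = 0.07744 mol
mass of C6H8O6 = 0.07744 × 176.12 = 13.64 g

13.64 g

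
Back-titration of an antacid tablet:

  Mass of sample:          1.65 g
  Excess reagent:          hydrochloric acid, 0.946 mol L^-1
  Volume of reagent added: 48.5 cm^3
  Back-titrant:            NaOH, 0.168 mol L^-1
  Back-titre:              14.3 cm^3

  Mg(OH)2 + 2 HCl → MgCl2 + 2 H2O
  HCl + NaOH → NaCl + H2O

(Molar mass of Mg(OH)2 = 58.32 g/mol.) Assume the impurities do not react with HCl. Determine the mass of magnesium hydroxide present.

1.27 g

n(HCl) added = 0.0485 × 0.946 = 0.0459 mol
n(NaOH) used in back-titration = 0.0143 × 0.168 = 2.40 × 10^-3 mol
n(HCl) left over = 2.40 × 10^-3 mol (1:1 ratio)
n(HCl) consumed by analyte = 0.0459 − 2.40 × 10^-3 = 0.0435 mol
From the 1:2 ratio, n(Mg(OH)2) = 1/2 × 0.0435 = 0.0217 mol
mass of Mg(OH)2 = 0.0217 × 58.32 = 1.27 g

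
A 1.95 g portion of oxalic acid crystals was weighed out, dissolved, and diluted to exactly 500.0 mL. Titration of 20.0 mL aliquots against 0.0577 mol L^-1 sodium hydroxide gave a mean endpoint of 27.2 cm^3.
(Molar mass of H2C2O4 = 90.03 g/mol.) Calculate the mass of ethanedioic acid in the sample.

1.77 g

H2C2O4 + 2 NaOH → Na2C2O4 + 2 H2O
n(NaOH) per titration = 0.0272 × 0.0577 = 1.57 × 10^-3 mol
From the 1:2 ratio, n(H2C2O4) in each aliquot = 1/2 × 1.57 × 10^-3 = 7.85 × 10^-4 mol
n(H2C2O4) in the whole flask = 7.85 × 10^-4 × 500.0/20.0 = 0.0196 mol
mass of H2C2O4 = 0.0196 × 90.03 = 1.77 g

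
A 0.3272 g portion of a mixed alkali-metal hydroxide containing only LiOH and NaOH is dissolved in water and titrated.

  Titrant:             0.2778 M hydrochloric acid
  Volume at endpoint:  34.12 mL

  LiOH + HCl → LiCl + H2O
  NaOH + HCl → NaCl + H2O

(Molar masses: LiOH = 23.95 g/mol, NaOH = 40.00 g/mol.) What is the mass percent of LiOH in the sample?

n(HCl) = 0.03412 × 0.2778 = 9.479 × 10^-3 mol
Let x = n(LiOH), y = n(NaOH).
Titrant: 1x + 1y = 9.479 × 10^-3;  mass: 23.95x + 40.00y = 0.3272
Solving, x = 3.236 × 10^-3 mol, y = 6.242 × 10^-3 mol
mass of LiOH = 3.236 × 10^-3 × 23.95 = 0.07751 g
% LiOH = 0.07751 / 0.3272 × 100 = 23.69 %

23.69 %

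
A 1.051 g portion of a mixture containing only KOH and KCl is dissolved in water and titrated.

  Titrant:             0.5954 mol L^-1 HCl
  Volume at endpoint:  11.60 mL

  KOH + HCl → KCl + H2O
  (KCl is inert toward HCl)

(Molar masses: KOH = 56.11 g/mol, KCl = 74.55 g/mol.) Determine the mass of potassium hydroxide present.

0.3875 g

n(HCl) = 0.01160 × 0.5954 = 6.907 × 10^-3 mol
Let x = n(KOH), y = n(KCl).
Titrant: 1x = 6.907 × 10^-3;  mass: 56.11x + 74.55y = 1.051
Solving, x = 6.907 × 10^-3 mol, y = 8.900 × 10^-3 mol
mass of KOH = 6.907 × 10^-3 × 56.11 = 0.3875 g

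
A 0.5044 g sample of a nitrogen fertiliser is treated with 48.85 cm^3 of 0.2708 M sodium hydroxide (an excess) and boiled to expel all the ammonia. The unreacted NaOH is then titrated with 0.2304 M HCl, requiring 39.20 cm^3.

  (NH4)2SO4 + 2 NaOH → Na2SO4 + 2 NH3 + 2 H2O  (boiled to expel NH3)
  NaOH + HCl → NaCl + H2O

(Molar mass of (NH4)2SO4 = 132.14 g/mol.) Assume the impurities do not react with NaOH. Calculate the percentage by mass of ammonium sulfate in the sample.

n(NaOH) added = 0.04885 × 0.2708 = 0.01323 mol
n(HCl) used in back-titration = 0.03920 × 0.2304 = 9.032 × 10^-3 mol
n(NaOH) left over = 9.032 × 10^-3 mol (1:1 ratio)
n(NaOH) consumed by analyte = 0.01323 − 9.032 × 10^-3 = 4.197 × 10^-3 mol
From the 1:2 ratio, n((NH4)2SO4) = 1/2 × 4.197 × 10^-3 = 2.098 × 10^-3 mol
mass of (NH4)2SO4 = 2.098 × 10^-3 × 132.14 = 0.2773 g
% (NH4)2SO4 = 0.2773 / 0.5044 × 100 = 54.97 %

54.97 %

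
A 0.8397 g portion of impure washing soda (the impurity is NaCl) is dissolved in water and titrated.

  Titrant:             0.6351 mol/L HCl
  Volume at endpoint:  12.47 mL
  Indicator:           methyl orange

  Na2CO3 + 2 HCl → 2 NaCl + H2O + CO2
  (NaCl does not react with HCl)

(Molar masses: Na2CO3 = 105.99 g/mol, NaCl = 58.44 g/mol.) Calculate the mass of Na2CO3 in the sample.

n(HCl) = 0.01247 × 0.6351 = 7.920 × 10^-3 mol
Let x = n(Na2CO3), y = n(NaCl).
Titrant: 2x = 7.920 × 10^-3;  mass: 105.99x + 58.44y = 0.8397
Solving, x = 3.960 × 10^-3 mol, y = 7.187 × 10^-3 mol
mass of Na2CO3 = 3.960 × 10^-3 × 105.99 = 0.4197 g

0.4197 g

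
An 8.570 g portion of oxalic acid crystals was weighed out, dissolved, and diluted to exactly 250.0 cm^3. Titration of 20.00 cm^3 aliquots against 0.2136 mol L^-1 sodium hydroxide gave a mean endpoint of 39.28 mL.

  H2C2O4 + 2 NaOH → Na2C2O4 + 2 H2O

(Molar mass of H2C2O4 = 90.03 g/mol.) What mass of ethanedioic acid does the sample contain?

n(NaOH) per titration = 0.03928 × 0.2136 = 8.390 × 10^-3 mol
From the 1:2 ratio, n(H2C2O4) in each aliquot = 1/2 × 8.390 × 10^-3 = 4.195 × 10^-3 mol
n(H2C2O4) in the whole flask = 4.195 × 10^-3 × 250.0/20.00 = 0.05244 mol
mass of H2C2O4 = 0.05244 × 90.03 = 4.721 g

4.721 g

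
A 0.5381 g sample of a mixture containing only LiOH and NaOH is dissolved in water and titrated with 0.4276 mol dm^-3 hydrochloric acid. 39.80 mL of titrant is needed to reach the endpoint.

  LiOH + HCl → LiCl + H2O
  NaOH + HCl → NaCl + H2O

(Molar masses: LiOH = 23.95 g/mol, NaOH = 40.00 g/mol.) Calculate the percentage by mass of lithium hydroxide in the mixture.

39.56 %

n(HCl) = 0.03980 × 0.4276 = 0.01702 mol
Let x = n(LiOH), y = n(NaOH).
Titrant: 1x + 1y = 0.01702;  mass: 23.95x + 40.00y = 0.5381
Solving, x = 8.887 × 10^-3 mol, y = 8.131 × 10^-3 mol
mass of LiOH = 8.887 × 10^-3 × 23.95 = 0.2128 g
% LiOH = 0.2128 / 0.5381 × 100 = 39.56 %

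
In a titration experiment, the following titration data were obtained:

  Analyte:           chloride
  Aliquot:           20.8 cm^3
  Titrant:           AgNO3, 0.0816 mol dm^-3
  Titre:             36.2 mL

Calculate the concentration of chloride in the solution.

0.142 mol/L

Ag^+ + Cl^- → AgCl(s)
n(AgNO3) = 0.0362 L × 0.0816 mol/L = 2.95 × 10^-3 mol
n(Cl-) = 2.95 × 10^-3 mol (1:1 mole ratio)
[Cl-] = 2.95 × 10^-3 mol / 0.0208 L = 0.142 mol/L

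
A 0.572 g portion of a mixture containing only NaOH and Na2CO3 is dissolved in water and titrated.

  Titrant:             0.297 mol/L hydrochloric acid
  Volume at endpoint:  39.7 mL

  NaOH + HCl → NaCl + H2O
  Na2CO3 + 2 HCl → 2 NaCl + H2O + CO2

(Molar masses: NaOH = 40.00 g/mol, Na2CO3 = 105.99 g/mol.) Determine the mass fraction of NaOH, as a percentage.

28.4 %

n(HCl) = 0.0397 × 0.297 = 0.0118 mol
Let x = n(NaOH), y = n(Na2CO3).
Titrant: 1x + 2y = 0.0118;  mass: 40.00x + 105.99y = 0.572
Solving, x = 4.07 × 10^-3 mol, y = 3.86 × 10^-3 mol
mass of NaOH = 4.07 × 10^-3 × 40.00 = 0.163 g
% NaOH = 0.163 / 0.572 × 100 = 28.4 %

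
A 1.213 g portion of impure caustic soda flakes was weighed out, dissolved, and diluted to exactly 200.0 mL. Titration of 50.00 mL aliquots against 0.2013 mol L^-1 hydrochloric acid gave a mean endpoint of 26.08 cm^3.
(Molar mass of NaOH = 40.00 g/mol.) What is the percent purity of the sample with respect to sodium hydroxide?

NaOH + HCl → NaCl + H2O
n(HCl) per titration = 0.02608 × 0.2013 = 5.250 × 10^-3 mol
n(NaOH) in each aliquot = 5.250 × 10^-3 mol (1:1 ratio)
n(NaOH) in the whole flask = 5.250 × 10^-3 × 200.0/50.00 = 0.02100 mol
mass of NaOH = 0.02100 × 40.00 = 0.8400 g
% NaOH = 0.8400 / 1.213 × 100 = 69.25 %

69.25 %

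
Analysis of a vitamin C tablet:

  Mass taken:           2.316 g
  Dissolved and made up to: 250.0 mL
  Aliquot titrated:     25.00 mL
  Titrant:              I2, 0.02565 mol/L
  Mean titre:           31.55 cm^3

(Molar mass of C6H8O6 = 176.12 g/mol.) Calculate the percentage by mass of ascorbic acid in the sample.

C6H8O6 + I2 → C6H6O6 + 2 HI
n(I2) per titration = 0.03155 × 0.02565 = 8.093 × 10^-4 mol
n(C6H8O6) in each aliquot = 8.093 × 10^-4 mol (1:1 ratio)
n(C6H8O6) in the whole flask = 8.093 × 10^-4 × 250.0/25.00 = 8.093 × 10^-3 mol
mass of C6H8O6 = 8.093 × 10^-3 × 176.12 = 1.425 g
% C6H8O6 = 1.425 / 2.316 × 100 = 61.54 %

61.54 %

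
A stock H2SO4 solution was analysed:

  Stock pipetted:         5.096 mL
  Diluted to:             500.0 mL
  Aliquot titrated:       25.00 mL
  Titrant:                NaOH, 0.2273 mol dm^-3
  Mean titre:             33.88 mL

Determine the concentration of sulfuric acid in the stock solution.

15.11 mol/L

H2SO4 + 2 NaOH → Na2SO4 + 2 H2O
n(NaOH) = 0.03388 × 0.2273 = 7.701 × 10^-3 mol
From the 1:2 ratio, n(H2SO4) in the aliquot = 1/2 × 7.701 × 10^-3 = 3.850 × 10^-3 mol
[H2SO4]_dilute = 3.850 × 10^-3 / 0.02500 = 0.1540 mol/L
Dilution factor = 500.0 / 5.096 = 98.12
[H2SO4]_stock = 0.1540 × 98.12 = 15.11 mol/L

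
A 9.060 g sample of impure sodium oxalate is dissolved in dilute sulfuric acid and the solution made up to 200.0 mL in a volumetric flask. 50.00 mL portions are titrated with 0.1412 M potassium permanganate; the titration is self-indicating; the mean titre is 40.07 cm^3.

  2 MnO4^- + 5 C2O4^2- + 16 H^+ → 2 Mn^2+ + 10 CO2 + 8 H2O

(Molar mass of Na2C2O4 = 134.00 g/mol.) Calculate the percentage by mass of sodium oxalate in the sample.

n(KMnO4) per titration = 0.04007 × 0.1412 = 5.658 × 10^-3 mol
From the 5:2 ratio, n(Na2C2O4) in each aliquot = 5/2 × 5.658 × 10^-3 = 0.01414 mol
n(Na2C2O4) in the whole flask = 0.01414 × 200.0/50.00 = 0.05658 mol
mass of Na2C2O4 = 0.05658 × 134.00 = 7.582 g
% Na2C2O4 = 7.582 / 9.060 × 100 = 83.68 %

83.68 %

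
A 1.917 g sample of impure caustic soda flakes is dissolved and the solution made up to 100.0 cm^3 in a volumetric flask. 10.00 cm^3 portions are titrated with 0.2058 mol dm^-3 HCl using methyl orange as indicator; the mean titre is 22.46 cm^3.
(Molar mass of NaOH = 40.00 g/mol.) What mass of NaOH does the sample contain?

NaOH + HCl → NaCl + H2O
n(HCl) per titration = 0.02246 × 0.2058 = 4.622 × 10^-3 mol
n(NaOH) in each aliquot = 4.622 × 10^-3 mol (1:1 ratio)
n(NaOH) in the whole flask = 4.622 × 10^-3 × 100.0/10.00 = 0.04622 mol
mass of NaOH = 0.04622 × 40.00 = 1.849 g

1.849 g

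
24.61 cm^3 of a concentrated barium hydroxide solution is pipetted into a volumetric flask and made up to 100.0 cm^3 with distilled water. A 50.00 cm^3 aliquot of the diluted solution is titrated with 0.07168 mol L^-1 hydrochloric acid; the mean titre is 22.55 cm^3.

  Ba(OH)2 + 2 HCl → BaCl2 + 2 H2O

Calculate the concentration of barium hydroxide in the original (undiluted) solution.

n(HCl) = 0.02255 × 0.07168 = 1.616 × 10^-3 mol
From the 1:2 ratio, n(Ba(OH)2) in the aliquot = 1/2 × 1.616 × 10^-3 = 8.082 × 10^-4 mol
[Ba(OH)2]_dilute = 8.082 × 10^-4 / 0.05000 = 0.01616 mol/L
Dilution factor = 100.0 / 24.61 = 4.063
[Ba(OH)2]_stock = 0.01616 × 4.063 = 0.06568 mol/L

0.06568 mol/L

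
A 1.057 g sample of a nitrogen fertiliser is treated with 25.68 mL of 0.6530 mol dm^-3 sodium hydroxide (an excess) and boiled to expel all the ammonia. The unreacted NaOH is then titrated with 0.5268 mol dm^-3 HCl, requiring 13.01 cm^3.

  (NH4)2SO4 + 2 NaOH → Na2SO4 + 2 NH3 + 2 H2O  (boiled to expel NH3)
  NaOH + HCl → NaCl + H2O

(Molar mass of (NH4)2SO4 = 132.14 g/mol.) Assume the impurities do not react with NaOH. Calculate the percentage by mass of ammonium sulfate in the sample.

n(NaOH) added = 0.02568 × 0.6530 = 0.01677 mol
n(HCl) used in back-titration = 0.01301 × 0.5268 = 6.854 × 10^-3 mol
n(NaOH) left over = 6.854 × 10^-3 mol (1:1 ratio)
n(NaOH) consumed by analyte = 0.01677 − 6.854 × 10^-3 = 9.915 × 10^-3 mol
From the 1:2 ratio, n((NH4)2SO4) = 1/2 × 9.915 × 10^-3 = 4.958 × 10^-3 mol
mass of (NH4)2SO4 = 4.958 × 10^-3 × 132.14 = 0.6551 g
% (NH4)2SO4 = 0.6551 / 1.057 × 100 = 61.98 %

61.98 %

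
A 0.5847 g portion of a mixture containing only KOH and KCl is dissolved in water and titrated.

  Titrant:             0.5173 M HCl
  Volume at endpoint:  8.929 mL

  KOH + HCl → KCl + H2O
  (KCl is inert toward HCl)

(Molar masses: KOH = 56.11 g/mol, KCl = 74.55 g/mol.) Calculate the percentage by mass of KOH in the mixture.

n(HCl) = 0.008929 × 0.5173 = 4.619 × 10^-3 mol
Let x = n(KOH), y = n(KCl).
Titrant: 1x = 4.619 × 10^-3;  mass: 56.11x + 74.55y = 0.5847
Solving, x = 4.619 × 10^-3 mol, y = 4.367 × 10^-3 mol
mass of KOH = 4.619 × 10^-3 × 56.11 = 0.2592 g
% KOH = 0.2592 / 0.5847 × 100 = 44.33 %

44.33 %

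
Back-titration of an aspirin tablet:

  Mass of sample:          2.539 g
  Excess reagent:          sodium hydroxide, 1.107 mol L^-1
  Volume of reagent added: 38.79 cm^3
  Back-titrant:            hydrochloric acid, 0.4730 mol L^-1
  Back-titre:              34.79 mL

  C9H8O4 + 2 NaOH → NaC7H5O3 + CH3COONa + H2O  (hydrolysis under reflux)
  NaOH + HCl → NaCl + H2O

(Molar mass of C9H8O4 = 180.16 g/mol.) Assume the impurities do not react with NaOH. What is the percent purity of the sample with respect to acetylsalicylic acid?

n(NaOH) added = 0.03879 × 1.107 = 0.04294 mol
n(HCl) used in back-titration = 0.03479 × 0.4730 = 0.01646 mol
n(NaOH) left over = 0.01646 mol (1:1 ratio)
n(NaOH) consumed by analyte = 0.04294 − 0.01646 = 0.02648 mol
From the 1:2 ratio, n(C9H8O4) = 1/2 × 0.02648 = 0.01324 mol
mass of C9H8O4 = 0.01324 × 180.16 = 2.386 g
% C9H8O4 = 2.386 / 2.539 × 100 = 93.96 %

93.96 %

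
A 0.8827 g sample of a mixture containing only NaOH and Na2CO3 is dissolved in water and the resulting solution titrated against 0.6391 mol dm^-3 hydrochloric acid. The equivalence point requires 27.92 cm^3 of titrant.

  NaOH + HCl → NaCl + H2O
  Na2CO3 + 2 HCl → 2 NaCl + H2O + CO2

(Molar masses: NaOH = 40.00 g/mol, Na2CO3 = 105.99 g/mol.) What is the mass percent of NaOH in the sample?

n(HCl) = 0.02792 × 0.6391 = 0.01784 mol
Let x = n(NaOH), y = n(Na2CO3).
Titrant: 1x + 2y = 0.01784;  mass: 40.00x + 105.99y = 0.8827
Solving, x = 4.842 × 10^-3 mol, y = 6.501 × 10^-3 mol
mass of NaOH = 4.842 × 10^-3 × 40.00 = 0.1937 g
% NaOH = 0.1937 / 0.8827 × 100 = 21.94 %

21.94 %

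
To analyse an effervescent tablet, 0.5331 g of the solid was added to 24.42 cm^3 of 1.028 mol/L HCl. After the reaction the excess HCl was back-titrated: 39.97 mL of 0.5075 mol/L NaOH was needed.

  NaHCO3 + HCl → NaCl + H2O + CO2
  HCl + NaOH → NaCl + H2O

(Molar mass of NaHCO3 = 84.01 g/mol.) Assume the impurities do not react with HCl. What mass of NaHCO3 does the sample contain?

n(HCl) added = 0.02442 × 1.028 = 0.02510 mol
n(NaOH) used in back-titration = 0.03997 × 0.5075 = 0.02028 mol
n(HCl) left over = 0.02028 mol (1:1 ratio)
n(HCl) consumed by analyte = 0.02510 − 0.02028 = 4.819 × 10^-3 mol
n(NaHCO3) = 4.819 × 10^-3 mol (1:1 ratio)
mass of NaHCO3 = 4.819 × 10^-3 × 84.01 = 0.4048 g

0.4048 g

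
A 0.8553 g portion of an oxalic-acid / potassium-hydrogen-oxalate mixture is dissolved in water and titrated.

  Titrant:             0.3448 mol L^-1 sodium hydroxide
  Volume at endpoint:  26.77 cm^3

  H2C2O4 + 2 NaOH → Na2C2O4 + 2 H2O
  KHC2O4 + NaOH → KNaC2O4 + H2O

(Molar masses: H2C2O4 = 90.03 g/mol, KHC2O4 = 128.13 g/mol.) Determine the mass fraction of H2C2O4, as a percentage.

20.73 %

n(NaOH) = 0.02677 × 0.3448 = 9.230 × 10^-3 mol
Let x = n(H2C2O4), y = n(KHC2O4).
Titrant: 2x + 1y = 9.230 × 10^-3;  mass: 90.03x + 128.13y = 0.8553
Solving, x = 1.969 × 10^-3 mol, y = 5.291 × 10^-3 mol
mass of H2C2O4 = 1.969 × 10^-3 × 90.03 = 0.1773 g
% H2C2O4 = 0.1773 / 0.8553 × 100 = 20.73 %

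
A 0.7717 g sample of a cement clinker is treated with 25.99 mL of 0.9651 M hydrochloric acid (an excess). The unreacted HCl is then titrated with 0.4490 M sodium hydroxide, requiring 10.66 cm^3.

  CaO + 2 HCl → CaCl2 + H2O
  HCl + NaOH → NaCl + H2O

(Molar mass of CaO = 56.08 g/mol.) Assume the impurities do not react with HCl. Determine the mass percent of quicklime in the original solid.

73.75 %

n(HCl) added = 0.02599 × 0.9651 = 0.02508 mol
n(NaOH) used in back-titration = 0.01066 × 0.4490 = 4.786 × 10^-3 mol
n(HCl) left over = 4.786 × 10^-3 mol (1:1 ratio)
n(HCl) consumed by analyte = 0.02508 − 4.786 × 10^-3 = 0.02030 mol
From the 1:2 ratio, n(CaO) = 1/2 × 0.02030 = 0.01015 mol
mass of CaO = 0.01015 × 56.08 = 0.5691 g
% CaO = 0.5691 / 0.7717 × 100 = 73.75 %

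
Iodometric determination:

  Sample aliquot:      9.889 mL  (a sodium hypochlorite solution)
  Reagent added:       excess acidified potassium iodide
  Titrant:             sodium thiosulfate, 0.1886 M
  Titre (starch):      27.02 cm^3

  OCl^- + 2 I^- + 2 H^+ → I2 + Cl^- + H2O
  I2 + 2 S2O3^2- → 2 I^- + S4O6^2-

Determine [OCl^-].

0.2577 M

n(S2O3^2-) = 0.02702 × 0.1886 = 5.096 × 10^-3 mol
n(I2) = n(S2O3^2-)/2 = 2.548 × 10^-3 mol
n(OCl^-) in the aliquot = 2.548 × 10^-3 mol (1:1 ratio)
[OCl^-] = 2.548 × 10^-3 / 0.009889 = 0.2577 mol/L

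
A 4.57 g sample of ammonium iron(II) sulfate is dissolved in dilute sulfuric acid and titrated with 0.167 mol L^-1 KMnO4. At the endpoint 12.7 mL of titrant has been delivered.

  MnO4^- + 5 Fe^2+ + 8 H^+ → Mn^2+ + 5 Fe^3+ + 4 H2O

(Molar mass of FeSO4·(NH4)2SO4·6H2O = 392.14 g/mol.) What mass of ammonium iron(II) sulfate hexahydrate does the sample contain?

n(KMnO4) = 0.0127 L × 0.167 mol/L = 2.12 × 10^-3 mol
From the 5:1 ratio, n(FeSO4·(NH4)2SO4·6H2O) = 5/1 × 2.12 × 10^-3 = 0.0106 mol
mass of FeSO4·(NH4)2SO4·6H2O = 0.0106 × 392.14 g/mol = 4.16 g

4.16 g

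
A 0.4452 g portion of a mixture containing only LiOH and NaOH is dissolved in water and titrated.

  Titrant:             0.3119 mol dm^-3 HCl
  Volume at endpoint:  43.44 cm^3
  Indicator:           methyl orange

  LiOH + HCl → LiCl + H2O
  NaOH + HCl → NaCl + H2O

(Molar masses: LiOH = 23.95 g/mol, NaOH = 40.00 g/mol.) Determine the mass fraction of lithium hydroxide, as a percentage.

32.43 %

n(HCl) = 0.04344 × 0.3119 = 0.01355 mol
Let x = n(LiOH), y = n(NaOH).
Titrant: 1x + 1y = 0.01355;  mass: 23.95x + 40.00y = 0.4452
Solving, x = 6.029 × 10^-3 mol, y = 7.520 × 10^-3 mol
mass of LiOH = 6.029 × 10^-3 × 23.95 = 0.1444 g
% LiOH = 0.1444 / 0.4452 × 100 = 32.43 %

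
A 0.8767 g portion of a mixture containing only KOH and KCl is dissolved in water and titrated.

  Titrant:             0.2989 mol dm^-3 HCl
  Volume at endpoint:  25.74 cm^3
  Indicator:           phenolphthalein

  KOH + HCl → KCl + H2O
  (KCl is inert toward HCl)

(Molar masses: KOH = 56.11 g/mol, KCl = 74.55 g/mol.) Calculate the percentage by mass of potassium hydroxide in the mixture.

n(HCl) = 0.02574 × 0.2989 = 7.694 × 10^-3 mol
Let x = n(KOH), y = n(KCl).
Titrant: 1x = 7.694 × 10^-3;  mass: 56.11x + 74.55y = 0.8767
Solving, x = 7.694 × 10^-3 mol, y = 5.969 × 10^-3 mol
mass of KOH = 7.694 × 10^-3 × 56.11 = 0.4317 g
% KOH = 0.4317 / 0.8767 × 100 = 49.24 %

49.24 %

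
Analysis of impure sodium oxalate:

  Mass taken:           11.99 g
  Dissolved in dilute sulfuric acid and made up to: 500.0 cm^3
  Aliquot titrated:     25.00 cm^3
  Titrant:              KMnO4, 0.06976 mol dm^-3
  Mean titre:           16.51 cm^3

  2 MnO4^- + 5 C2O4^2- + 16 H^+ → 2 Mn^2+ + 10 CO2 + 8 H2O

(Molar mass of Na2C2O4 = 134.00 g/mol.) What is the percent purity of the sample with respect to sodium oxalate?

n(KMnO4) per titration = 0.01651 × 0.06976 = 1.152 × 10^-3 mol
From the 5:2 ratio, n(Na2C2O4) in each aliquot = 5/2 × 1.152 × 10^-3 = 2.879 × 10^-3 mol
n(Na2C2O4) in the whole flask = 2.879 × 10^-3 × 500.0/25.00 = 0.05759 mol
mass of Na2C2O4 = 0.05759 × 134.00 = 7.717 g
% Na2C2O4 = 7.717 / 11.99 × 100 = 64.36 %

64.36 %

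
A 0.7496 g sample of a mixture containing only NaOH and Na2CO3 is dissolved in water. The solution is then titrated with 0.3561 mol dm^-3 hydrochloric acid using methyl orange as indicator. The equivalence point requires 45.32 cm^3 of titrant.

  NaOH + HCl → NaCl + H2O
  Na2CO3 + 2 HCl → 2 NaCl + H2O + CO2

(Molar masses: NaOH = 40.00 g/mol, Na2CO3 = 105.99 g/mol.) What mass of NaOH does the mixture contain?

0.3252 g

n(HCl) = 0.04532 × 0.3561 = 0.01614 mol
Let x = n(NaOH), y = n(Na2CO3).
Titrant: 1x + 2y = 0.01614;  mass: 40.00x + 105.99y = 0.7496
Solving, x = 8.131 × 10^-3 mol, y = 4.004 × 10^-3 mol
mass of NaOH = 8.131 × 10^-3 × 40.00 = 0.3252 g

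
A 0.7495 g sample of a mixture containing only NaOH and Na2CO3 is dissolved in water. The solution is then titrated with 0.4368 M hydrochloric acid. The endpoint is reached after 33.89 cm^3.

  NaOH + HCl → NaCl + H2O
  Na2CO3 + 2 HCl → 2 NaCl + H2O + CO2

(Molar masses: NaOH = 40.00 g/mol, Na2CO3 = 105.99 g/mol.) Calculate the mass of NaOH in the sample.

n(HCl) = 0.03389 × 0.4368 = 0.01480 mol
Let x = n(NaOH), y = n(Na2CO3).
Titrant: 1x + 2y = 0.01480;  mass: 40.00x + 105.99y = 0.7495
Solving, x = 2.693 × 10^-3 mol, y = 6.055 × 10^-3 mol
mass of NaOH = 2.693 × 10^-3 × 40.00 = 0.1077 g

0.1077 g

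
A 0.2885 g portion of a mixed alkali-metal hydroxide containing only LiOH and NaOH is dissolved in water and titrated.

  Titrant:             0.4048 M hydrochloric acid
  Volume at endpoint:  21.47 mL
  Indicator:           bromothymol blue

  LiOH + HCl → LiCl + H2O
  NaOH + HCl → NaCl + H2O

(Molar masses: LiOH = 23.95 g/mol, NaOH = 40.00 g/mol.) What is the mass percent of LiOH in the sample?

30.59 %

n(HCl) = 0.02147 × 0.4048 = 8.691 × 10^-3 mol
Let x = n(LiOH), y = n(NaOH).
Titrant: 1x + 1y = 8.691 × 10^-3;  mass: 23.95x + 40.00y = 0.2885
Solving, x = 3.685 × 10^-3 mol, y = 5.006 × 10^-3 mol
mass of LiOH = 3.685 × 10^-3 × 23.95 = 0.08825 g
% LiOH = 0.08825 / 0.2885 × 100 = 30.59 %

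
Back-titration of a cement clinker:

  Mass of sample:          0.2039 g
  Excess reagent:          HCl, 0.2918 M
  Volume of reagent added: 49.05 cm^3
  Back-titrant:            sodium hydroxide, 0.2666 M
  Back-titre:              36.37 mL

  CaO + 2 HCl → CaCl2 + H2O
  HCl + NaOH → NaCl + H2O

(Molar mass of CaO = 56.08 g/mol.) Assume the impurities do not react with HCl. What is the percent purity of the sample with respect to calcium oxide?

n(HCl) added = 0.04905 × 0.2918 = 0.01431 mol
n(NaOH) used in back-titration = 0.03637 × 0.2666 = 9.696 × 10^-3 mol
n(HCl) left over = 9.696 × 10^-3 mol (1:1 ratio)
n(HCl) consumed by analyte = 0.01431 − 9.696 × 10^-3 = 4.617 × 10^-3 mol
From the 1:2 ratio, n(CaO) = 1/2 × 4.617 × 10^-3 = 2.308 × 10^-3 mol
mass of CaO = 2.308 × 10^-3 × 56.08 = 0.1294 g
% CaO = 0.1294 / 0.2039 × 100 = 63.49 %

63.49 %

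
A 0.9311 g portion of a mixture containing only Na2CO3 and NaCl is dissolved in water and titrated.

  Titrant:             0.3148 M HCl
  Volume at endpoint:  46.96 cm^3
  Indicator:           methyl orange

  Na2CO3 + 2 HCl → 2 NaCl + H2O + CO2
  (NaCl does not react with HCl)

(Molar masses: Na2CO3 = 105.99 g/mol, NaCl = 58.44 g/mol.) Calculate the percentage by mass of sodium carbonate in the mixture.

84.14 %

n(HCl) = 0.04696 × 0.3148 = 0.01478 mol
Let x = n(Na2CO3), y = n(NaCl).
Titrant: 2x = 0.01478;  mass: 105.99x + 58.44y = 0.9311
Solving, x = 7.392 × 10^-3 mol, y = 2.527 × 10^-3 mol
mass of Na2CO3 = 7.392 × 10^-3 × 105.99 = 0.7834 g
% Na2CO3 = 0.7834 / 0.9311 × 100 = 84.14 %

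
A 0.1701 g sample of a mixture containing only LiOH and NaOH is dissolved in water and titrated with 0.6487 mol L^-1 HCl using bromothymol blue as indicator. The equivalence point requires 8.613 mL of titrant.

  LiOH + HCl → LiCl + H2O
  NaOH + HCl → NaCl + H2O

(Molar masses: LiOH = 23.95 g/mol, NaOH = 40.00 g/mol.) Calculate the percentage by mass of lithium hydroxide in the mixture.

n(HCl) = 0.008613 × 0.6487 = 5.587 × 10^-3 mol
Let x = n(LiOH), y = n(NaOH).
Titrant: 1x + 1y = 5.587 × 10^-3;  mass: 23.95x + 40.00y = 0.1701
Solving, x = 3.326 × 10^-3 mol, y = 2.261 × 10^-3 mol
mass of LiOH = 3.326 × 10^-3 × 23.95 = 0.07967 g
% LiOH = 0.07967 / 0.1701 × 100 = 46.84 %

46.84 %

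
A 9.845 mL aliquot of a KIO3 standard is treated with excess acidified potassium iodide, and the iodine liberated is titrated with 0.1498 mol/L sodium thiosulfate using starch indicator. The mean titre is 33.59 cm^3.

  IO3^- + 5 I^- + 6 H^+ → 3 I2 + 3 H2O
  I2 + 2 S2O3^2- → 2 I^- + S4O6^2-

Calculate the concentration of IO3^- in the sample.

n(S2O3^2-) = 0.03359 × 0.1498 = 5.032 × 10^-3 mol
n(I2) = n(S2O3^2-)/2 = 2.516 × 10^-3 mol
From the 1:3 ratio, n(IO3^-) in the aliquot = 1/3 × 2.516 × 10^-3 = 8.386 × 10^-4 mol
[IO3^-] = 8.386 × 10^-4 / 0.009845 = 0.08518 mol/L

0.08518 mol/L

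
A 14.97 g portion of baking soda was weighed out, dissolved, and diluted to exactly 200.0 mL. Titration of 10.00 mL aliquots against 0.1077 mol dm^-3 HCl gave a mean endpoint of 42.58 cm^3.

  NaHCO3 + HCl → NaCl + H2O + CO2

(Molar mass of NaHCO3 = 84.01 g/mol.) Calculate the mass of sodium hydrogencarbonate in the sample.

n(HCl) per titration = 0.04258 × 0.1077 = 4.586 × 10^-3 mol
n(NaHCO3) in each aliquot = 4.586 × 10^-3 mol (1:1 ratio)
n(NaHCO3) in the whole flask = 4.586 × 10^-3 × 200.0/10.00 = 0.09172 mol
mass of NaHCO3 = 0.09172 × 84.01 = 7.705 g

7.705 g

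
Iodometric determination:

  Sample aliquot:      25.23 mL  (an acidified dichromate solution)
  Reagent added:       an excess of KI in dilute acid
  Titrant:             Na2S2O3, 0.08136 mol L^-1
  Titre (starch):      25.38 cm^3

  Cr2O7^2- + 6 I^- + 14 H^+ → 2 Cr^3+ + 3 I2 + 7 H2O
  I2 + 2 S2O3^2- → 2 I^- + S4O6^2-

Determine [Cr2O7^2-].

0.01364 mol/L

n(S2O3^2-) = 0.02538 × 0.08136 = 2.065 × 10^-3 mol
n(I2) = n(S2O3^2-)/2 = 1.032 × 10^-3 mol
From the 1:3 ratio, n(Cr2O7^2-) in the aliquot = 1/3 × 1.032 × 10^-3 = 3.442 × 10^-4 mol
[Cr2O7^2-] = 3.442 × 10^-4 / 0.02523 = 0.01364 mol/L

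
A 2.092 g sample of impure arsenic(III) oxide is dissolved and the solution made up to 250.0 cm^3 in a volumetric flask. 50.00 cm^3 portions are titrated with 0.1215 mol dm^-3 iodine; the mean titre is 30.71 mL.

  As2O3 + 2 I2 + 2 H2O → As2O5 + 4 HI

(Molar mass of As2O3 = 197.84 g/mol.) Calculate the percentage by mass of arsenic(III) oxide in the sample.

88.22 %

n(I2) per titration = 0.03071 × 0.1215 = 3.731 × 10^-3 mol
From the 1:2 ratio, n(As2O3) in each aliquot = 1/2 × 3.731 × 10^-3 = 1.866 × 10^-3 mol
n(As2O3) in the whole flask = 1.866 × 10^-3 × 250.0/50.00 = 9.328 × 10^-3 mol
mass of As2O3 = 9.328 × 10^-3 × 197.84 = 1.845 g
% As2O3 = 1.845 / 2.092 × 100 = 88.22 %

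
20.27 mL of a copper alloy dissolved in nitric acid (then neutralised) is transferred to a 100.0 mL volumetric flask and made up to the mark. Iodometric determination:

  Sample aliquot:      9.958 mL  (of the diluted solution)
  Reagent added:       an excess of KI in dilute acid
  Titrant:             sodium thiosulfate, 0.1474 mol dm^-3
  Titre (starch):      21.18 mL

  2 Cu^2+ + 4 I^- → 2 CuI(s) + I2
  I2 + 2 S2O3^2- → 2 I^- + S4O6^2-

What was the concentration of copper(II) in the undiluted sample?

n(S2O3^2-) = 0.02118 × 0.1474 = 3.122 × 10^-3 mol
n(I2) = n(S2O3^2-)/2 = 1.561 × 10^-3 mol
From the 2:1 ratio, n(Cu2+) in the aliquot = 2/1 × 1.561 × 10^-3 = 3.122 × 10^-3 mol
[Cu2+]_dilute = 3.122 × 10^-3 / 0.009958 = 0.3135 mol/L
[Cu2+]_original = 0.3135 × 100.0/20.27 = 1.547 mol/L

1.547 mol/L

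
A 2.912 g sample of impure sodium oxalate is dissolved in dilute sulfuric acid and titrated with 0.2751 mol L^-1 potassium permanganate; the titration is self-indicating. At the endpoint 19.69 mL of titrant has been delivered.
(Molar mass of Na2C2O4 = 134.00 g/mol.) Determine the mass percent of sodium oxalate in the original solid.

2 MnO4^- + 5 C2O4^2- + 16 H^+ → 2 Mn^2+ + 10 CO2 + 8 H2O
n(KMnO4) = 0.01969 L × 0.2751 mol/L = 5.417 × 10^-3 mol
From the 5:2 ratio, n(Na2C2O4) = 5/2 × 5.417 × 10^-3 = 0.01354 mol
mass of Na2C2O4 = 0.01354 × 134.00 g/mol = 1.815 g
% Na2C2O4 = 1.815 / 2.912 × 100 = 62.31 %

62.31 %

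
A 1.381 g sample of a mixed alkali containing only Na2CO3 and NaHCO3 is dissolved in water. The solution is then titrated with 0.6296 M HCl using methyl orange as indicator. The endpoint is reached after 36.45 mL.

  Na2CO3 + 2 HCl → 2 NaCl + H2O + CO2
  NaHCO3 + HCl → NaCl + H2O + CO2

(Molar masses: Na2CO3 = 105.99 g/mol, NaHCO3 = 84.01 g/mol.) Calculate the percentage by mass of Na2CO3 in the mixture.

67.67 %

n(HCl) = 0.03645 × 0.6296 = 0.02295 mol
Let x = n(Na2CO3), y = n(NaHCO3).
Titrant: 2x + 1y = 0.02295;  mass: 105.99x + 84.01y = 1.381
Solving, x = 8.817 × 10^-3 mol, y = 5.314 × 10^-3 mol
mass of Na2CO3 = 8.817 × 10^-3 × 105.99 = 0.9345 g
% Na2CO3 = 0.9345 / 1.381 × 100 = 67.67 %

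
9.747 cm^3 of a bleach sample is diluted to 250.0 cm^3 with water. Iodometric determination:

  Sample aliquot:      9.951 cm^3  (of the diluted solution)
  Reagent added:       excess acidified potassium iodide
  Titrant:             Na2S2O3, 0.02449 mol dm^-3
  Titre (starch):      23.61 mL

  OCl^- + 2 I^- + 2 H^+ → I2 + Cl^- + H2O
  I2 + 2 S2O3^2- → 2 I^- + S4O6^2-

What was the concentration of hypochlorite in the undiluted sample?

n(S2O3^2-) = 0.02361 × 0.02449 = 5.782 × 10^-4 mol
n(I2) = n(S2O3^2-)/2 = 2.891 × 10^-4 mol
n(OCl^-) in the aliquot = 2.891 × 10^-4 mol (1:1 ratio)
[OCl^-]_dilute = 2.891 × 10^-4 / 0.009951 = 0.02905 mol/L
[OCl^-]_original = 0.02905 × 250.0/9.747 = 0.7452 mol/L

0.7452 mol/L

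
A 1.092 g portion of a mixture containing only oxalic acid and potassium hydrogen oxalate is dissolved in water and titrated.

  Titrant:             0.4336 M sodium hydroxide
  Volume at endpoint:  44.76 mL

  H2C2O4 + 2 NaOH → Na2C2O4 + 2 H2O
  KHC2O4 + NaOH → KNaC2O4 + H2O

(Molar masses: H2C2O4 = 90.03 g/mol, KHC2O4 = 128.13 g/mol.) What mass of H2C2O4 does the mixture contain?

0.7554 g

n(NaOH) = 0.04476 × 0.4336 = 0.01941 mol
Let x = n(H2C2O4), y = n(KHC2O4).
Titrant: 2x + 1y = 0.01941;  mass: 90.03x + 128.13y = 1.092
Solving, x = 8.390 × 10^-3 mol, y = 2.627 × 10^-3 mol
mass of H2C2O4 = 8.390 × 10^-3 × 90.03 = 0.7554 g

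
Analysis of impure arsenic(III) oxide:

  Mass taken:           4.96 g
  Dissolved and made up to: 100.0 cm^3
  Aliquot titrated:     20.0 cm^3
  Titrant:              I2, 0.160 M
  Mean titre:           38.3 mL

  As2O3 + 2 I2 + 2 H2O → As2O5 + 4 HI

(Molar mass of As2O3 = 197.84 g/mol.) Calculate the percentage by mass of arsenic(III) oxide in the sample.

n(I2) per titration = 0.0383 × 0.160 = 6.13 × 10^-3 mol
From the 1:2 ratio, n(As2O3) in each aliquot = 1/2 × 6.13 × 10^-3 = 3.06 × 10^-3 mol
n(As2O3) in the whole flask = 3.06 × 10^-3 × 100.0/20.0 = 0.0153 mol
mass of As2O3 = 0.0153 × 197.84 = 3.03 g
% As2O3 = 3.03 / 4.96 × 100 = 61.1 %

61.1 %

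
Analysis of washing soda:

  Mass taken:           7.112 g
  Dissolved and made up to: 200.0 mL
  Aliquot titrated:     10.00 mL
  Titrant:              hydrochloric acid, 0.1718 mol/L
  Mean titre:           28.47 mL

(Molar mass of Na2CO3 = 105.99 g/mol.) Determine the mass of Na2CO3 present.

Na2CO3 + 2 HCl → 2 NaCl + H2O + CO2
n(HCl) per titration = 0.02847 × 0.1718 = 4.891 × 10^-3 mol
From the 1:2 ratio, n(Na2CO3) in each aliquot = 1/2 × 4.891 × 10^-3 = 2.446 × 10^-3 mol
n(Na2CO3) in the whole flask = 2.446 × 10^-3 × 200.0/10.00 = 0.04891 mol
mass of Na2CO3 = 0.04891 × 105.99 = 5.184 g

5.184 g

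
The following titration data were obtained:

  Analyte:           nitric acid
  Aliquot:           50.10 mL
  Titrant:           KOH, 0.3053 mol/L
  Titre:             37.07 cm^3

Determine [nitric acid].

HNO3 + KOH → KNO3 + H2O
n(KOH) = 0.03707 L × 0.3053 mol/L = 0.01132 mol
n(HNO3) = 0.01132 mol (1:1 mole ratio)
[HNO3] = 0.01132 mol / 0.05010 L = 0.2259 mol/L

0.2259 mol/L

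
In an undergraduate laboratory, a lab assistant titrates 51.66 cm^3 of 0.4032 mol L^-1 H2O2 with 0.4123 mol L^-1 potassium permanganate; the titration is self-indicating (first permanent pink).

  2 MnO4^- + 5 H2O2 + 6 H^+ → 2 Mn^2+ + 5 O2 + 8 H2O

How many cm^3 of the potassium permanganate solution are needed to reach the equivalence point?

20.21 mL

n(H2O2) = 0.05166 L × 0.4032 mol/L = 0.02083 mol
From the 2:5 stoichiometry, n(KMnO4) = 2/5 × 0.02083 = 8.332 × 10^-3 mol
V(KMnO4) = 8.332 × 10^-3 mol / 0.4123 mol/L = 0.02021 L = 20.21 mL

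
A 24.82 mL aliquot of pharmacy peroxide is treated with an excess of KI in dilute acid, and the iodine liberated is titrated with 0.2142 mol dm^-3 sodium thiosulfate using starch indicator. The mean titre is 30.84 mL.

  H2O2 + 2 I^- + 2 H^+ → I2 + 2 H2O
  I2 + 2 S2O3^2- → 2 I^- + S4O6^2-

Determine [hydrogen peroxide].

0.1331 mol/L

n(S2O3^2-) = 0.03084 × 0.2142 = 6.606 × 10^-3 mol
n(I2) = n(S2O3^2-)/2 = 3.303 × 10^-3 mol
n(H2O2) in the aliquot = 3.303 × 10^-3 mol (1:1 ratio)
[H2O2] = 3.303 × 10^-3 / 0.02482 = 0.1331 mol/L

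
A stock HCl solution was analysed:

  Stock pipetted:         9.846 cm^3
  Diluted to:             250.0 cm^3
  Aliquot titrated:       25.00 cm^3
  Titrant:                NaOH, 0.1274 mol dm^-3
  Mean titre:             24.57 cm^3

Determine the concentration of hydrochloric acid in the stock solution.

3.179 mol/L

HCl + NaOH → NaCl + H2O
n(NaOH) = 0.02457 × 0.1274 = 3.130 × 10^-3 mol
n(HCl) in the aliquot = 3.130 × 10^-3 mol (1:1 ratio)
[HCl]_dilute = 3.130 × 10^-3 / 0.02500 = 0.1252 mol/L
Dilution factor = 250.0 / 9.846 = 25.39
[HCl]_stock = 0.1252 × 25.39 = 3.179 mol/L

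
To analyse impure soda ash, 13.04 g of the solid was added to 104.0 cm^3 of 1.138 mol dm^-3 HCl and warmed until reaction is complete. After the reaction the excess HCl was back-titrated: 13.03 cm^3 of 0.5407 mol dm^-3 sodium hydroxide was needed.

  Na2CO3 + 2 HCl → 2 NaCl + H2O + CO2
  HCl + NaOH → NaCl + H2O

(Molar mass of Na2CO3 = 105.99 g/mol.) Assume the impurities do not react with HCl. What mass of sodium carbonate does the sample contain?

5.899 g

n(HCl) added = 0.1040 × 1.138 = 0.1184 mol
n(NaOH) used in back-titration = 0.01303 × 0.5407 = 7.045 × 10^-3 mol
n(HCl) left over = 7.045 × 10^-3 mol (1:1 ratio)
n(HCl) consumed by analyte = 0.1184 − 7.045 × 10^-3 = 0.1113 mol
From the 1:2 ratio, n(Na2CO3) = 1/2 × 0.1113 = 0.05565 mol
mass of Na2CO3 = 0.05565 × 105.99 = 5.899 g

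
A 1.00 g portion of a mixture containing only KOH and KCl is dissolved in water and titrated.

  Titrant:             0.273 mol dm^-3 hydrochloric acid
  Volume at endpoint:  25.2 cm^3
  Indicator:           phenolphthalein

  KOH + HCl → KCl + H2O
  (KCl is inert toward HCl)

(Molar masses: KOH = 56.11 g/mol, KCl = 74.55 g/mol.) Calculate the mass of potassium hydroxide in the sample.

n(HCl) = 0.0252 × 0.273 = 6.88 × 10^-3 mol
Let x = n(KOH), y = n(KCl).
Titrant: 1x = 6.88 × 10^-3;  mass: 56.11x + 74.55y = 1.00
Solving, x = 6.88 × 10^-3 mol, y = 8.24 × 10^-3 mol
mass of KOH = 6.88 × 10^-3 × 56.11 = 0.386 g

0.386 g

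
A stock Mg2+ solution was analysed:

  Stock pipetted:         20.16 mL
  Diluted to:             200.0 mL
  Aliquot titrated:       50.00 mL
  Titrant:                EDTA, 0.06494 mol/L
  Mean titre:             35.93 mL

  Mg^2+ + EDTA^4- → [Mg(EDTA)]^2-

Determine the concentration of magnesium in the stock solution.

n(EDTA) = 0.03593 × 0.06494 = 2.333 × 10^-3 mol
n(Mg2+) in the aliquot = 2.333 × 10^-3 mol (1:1 ratio)
[Mg2+]_dilute = 2.333 × 10^-3 / 0.05000 = 0.04667 mol/L
Dilution factor = 200.0 / 20.16 = 9.921
[Mg2+]_stock = 0.04667 × 9.921 = 0.4630 mol/L

0.4630 mol/L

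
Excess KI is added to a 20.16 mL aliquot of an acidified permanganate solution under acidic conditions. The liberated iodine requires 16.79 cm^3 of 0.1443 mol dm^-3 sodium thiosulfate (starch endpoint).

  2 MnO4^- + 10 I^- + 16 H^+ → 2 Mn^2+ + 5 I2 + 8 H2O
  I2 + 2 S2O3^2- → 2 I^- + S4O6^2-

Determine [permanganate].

n(S2O3^2-) = 0.01679 × 0.1443 = 2.423 × 10^-3 mol
n(I2) = n(S2O3^2-)/2 = 1.211 × 10^-3 mol
From the 2:5 ratio, n(MnO4^-) in the aliquot = 2/5 × 1.211 × 10^-3 = 4.846 × 10^-4 mol
[MnO4^-] = 4.846 × 10^-4 / 0.02016 = 0.02404 mol/L

0.02404 mol/L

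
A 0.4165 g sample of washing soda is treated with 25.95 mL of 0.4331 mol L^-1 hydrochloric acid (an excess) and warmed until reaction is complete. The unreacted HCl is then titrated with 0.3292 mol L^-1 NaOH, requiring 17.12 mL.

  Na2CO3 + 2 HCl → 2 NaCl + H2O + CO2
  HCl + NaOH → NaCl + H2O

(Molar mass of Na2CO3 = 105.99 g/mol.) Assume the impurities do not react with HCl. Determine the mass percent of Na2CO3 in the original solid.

71.29 %

n(HCl) added = 0.02595 × 0.4331 = 0.01124 mol
n(NaOH) used in back-titration = 0.01712 × 0.3292 = 5.636 × 10^-3 mol
n(HCl) left over = 5.636 × 10^-3 mol (1:1 ratio)
n(HCl) consumed by analyte = 0.01124 − 5.636 × 10^-3 = 5.603 × 10^-3 mol
From the 1:2 ratio, n(Na2CO3) = 1/2 × 5.603 × 10^-3 = 2.802 × 10^-3 mol
mass of Na2CO3 = 2.802 × 10^-3 × 105.99 = 0.2969 g
% Na2CO3 = 0.2969 / 0.4165 × 100 = 71.29 %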